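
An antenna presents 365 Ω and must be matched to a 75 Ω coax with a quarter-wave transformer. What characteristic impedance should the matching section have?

Z_qwt ≈ 165 Ω

Z_qwt = √(Z_0·R_L) = √(75 × 365) = √27380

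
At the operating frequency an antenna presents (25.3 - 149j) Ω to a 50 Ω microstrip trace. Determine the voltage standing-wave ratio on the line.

VSWR ≈ 20

Γ = (Z_L − Z_0)/(Z_L + Z_0) = (-24.7 − j149)/(75.3 − j149)
|Γ| = 151/167 = 0.905
VSWR = (1 + |Γ|)/(1 − |Γ|) = 1.9/0.0953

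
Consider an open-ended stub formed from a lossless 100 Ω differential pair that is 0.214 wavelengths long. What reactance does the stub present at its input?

βl = 2π × 0.214 = 77°
tan(βl) = 4.35
For an open-ended stub, Z_in = −jZ_0·cot(βl) = −jZ_0/tan(βl)

X_in ≈ -23 Ω (capacitive)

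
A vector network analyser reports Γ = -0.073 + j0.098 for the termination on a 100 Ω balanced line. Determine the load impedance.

Z_L ≈ 84.9 + j16.9 Ω

Z_L = Z_0·(1 + Γ)/(1 − Γ) = 100·(0.927 + j0.098)/(1.07 − j0.098)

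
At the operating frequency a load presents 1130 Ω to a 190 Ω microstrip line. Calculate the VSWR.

Γ = (1130 − 190)/(1130 + 190) = 0.712
VSWR = (1 + 0.712)/(1 − 0.712)

VSWR ≈ 5.95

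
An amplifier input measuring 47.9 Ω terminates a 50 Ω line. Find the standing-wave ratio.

VSWR ≈ 1.04

Γ = (47.9 − 50)/(47.9 + 50) = -0.0215
VSWR = (1 + 0.0215)/(1 − 0.0215)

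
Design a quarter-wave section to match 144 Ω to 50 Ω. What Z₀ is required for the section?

Z_qwt ≈ 84.9 Ω

Z_qwt = √(Z_0·R_L) = √(50 × 144) = √7200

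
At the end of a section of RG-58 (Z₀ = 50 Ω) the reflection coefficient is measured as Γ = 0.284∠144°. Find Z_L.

Z_L ≈ 29.8 + j10.8 Ω

Z_L = Z_0·(1 + Γ)/(1 − Γ) = 50·(0.77 + j0.167)/(1.23 − j0.167)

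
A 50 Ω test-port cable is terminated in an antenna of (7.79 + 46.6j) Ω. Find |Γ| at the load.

|Γ| ≈ 0.847

Γ = (Z_L − Z_0)/(Z_L + Z_0) = (-42.21 + j46.6)/(57.79 + j46.6)
|Γ| = 62.9/74.2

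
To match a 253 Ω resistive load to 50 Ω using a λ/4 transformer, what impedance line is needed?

Z_qwt = √(Z_0·R_L) = √(50 × 253) = √12650

Z_qwt ≈ 112 Ω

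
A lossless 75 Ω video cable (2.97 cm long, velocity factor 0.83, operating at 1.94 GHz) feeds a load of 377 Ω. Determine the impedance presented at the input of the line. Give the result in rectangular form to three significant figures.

λ = v/f = 0.83·c / 1.94 GHz = 0.128 m
βl = 2π·l/λ = 2π × 0.231 = 83.3°
tan(βl) = tan(83.3°) = 8.52
Z_in = Z_0·(Z_L + jZ_0·tanβl)/(Z_0 + jZ_L·tanβl)
     = 75·(377 + j639)/(75 + j3210)

Z_in ≈ 15.1 − j8.45 Ω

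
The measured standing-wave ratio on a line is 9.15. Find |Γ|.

|Γ| = (S − 1)/(S + 1) = (9.15 − 1)/(9.15 + 1) = 8.15/10.2

|Γ| ≈ 0.803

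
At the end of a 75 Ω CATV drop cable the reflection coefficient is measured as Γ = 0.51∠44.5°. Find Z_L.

Z_L ≈ 104 + j101 Ω

Z_L = Z_0·(1 + Γ)/(1 − Γ) = 75·(1.36 + j0.357)/(0.636 − j0.357)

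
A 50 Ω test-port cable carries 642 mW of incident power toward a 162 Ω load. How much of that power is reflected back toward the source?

Γ = (162 − 50)/(162 + 50) = 0.528
|Γ|² = 0.279
P_refl = |Γ|²·P_inc = 179 mW, P_del = (1 − |Γ|²)·P_inc = 463 mW

P_reflected ≈ 179 mW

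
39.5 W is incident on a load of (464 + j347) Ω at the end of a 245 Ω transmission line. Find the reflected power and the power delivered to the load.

|Γ| = |(219 + j347)/(709 + j347)| = 0.52
|Γ|² = 0.27
P_refl = |Γ|²·P_inc = 10.7 W, P_del = (1 − |Γ|²)·P_inc = 28.8 W

P_reflected ≈ 10.7 W; P_delivered ≈ 28.8 W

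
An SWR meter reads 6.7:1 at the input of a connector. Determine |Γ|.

|Γ| ≈ 0.74

|Γ| = (S − 1)/(S + 1) = (6.7 − 1)/(6.7 + 1) = 5.7/7.7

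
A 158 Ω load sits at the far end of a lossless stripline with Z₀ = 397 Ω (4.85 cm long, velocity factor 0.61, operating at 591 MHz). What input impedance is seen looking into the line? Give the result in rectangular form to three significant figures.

λ = v/f = 0.61·c / 591 MHz = 0.31 m
βl = 2π·l/λ = 2π × 0.157 = 56.4°
tan(βl) = tan(56.4°) = 1.5
Z_in = Z_0·(Z_L + jZ_0·tanβl)/(Z_0 + jZ_L·tanβl)
     = 397·(158 + j597)/(397 + j238)

Z_in ≈ 380 + j370 Ω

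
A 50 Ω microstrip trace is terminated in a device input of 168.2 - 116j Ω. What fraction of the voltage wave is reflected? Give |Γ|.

Γ = (Z_L − Z_0)/(Z_L + Z_0) = (118.2 − j116)/(218.2 − j116)
|Γ| = 166/247

|Γ| ≈ 0.67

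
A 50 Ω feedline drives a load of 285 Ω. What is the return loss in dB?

RL ≈ 3.08 dB

Γ = (285 − 50)/(285 + 50) = 0.701
RL = −20·log₁₀|Γ| = −20·log₁₀(0.701)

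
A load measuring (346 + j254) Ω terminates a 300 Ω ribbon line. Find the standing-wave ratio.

Γ = (Z_L − Z_0)/(Z_L + Z_0) = (46 + j254)/(646 + j254)
|Γ| = 258/694 = 0.372
VSWR = (1 + |Γ|)/(1 − |Γ|) = 1.37/0.628

VSWR ≈ 2.18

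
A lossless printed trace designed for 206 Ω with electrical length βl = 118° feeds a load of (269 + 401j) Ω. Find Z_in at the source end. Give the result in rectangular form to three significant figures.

Z_in ≈ 44 + j26.1 Ω

tan(βl) = tan(118°) = -1.88
Z_in = Z_0·(Z_L + jZ_0·tanβl)/(Z_0 + jZ_L·tanβl)
     = 206·(269 + j13.6)/(960 − j506)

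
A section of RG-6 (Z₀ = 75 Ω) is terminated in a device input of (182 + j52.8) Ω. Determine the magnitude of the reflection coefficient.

|Γ| ≈ 0.455

Γ = (Z_L − Z_0)/(Z_L + Z_0) = (107 + j52.8)/(257 + j52.8)
|Γ| = 119/262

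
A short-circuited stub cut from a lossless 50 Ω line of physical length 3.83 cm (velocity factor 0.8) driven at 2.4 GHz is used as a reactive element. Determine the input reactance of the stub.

X_in ≈ -45.2 Ω (capacitive)

λ = v/f = 0.8·c / 2.4 GHz = 0.1 m
βl = 2π·l/λ = 2π × 0.383 = 138°
tan(βl) = -0.904
For a short-circuited stub, Z_in = jZ_0·tan(βl)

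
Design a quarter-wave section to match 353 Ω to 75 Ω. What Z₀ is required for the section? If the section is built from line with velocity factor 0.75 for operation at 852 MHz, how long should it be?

Z_qwt = √(Z_0·R_L) = √(75 × 353) = √26480
λ = 0.75·c/f = 0.264 m, so l = λ/4 = 0.066 m

Z_qwt ≈ 163 Ω; length ≈ 6.6 cm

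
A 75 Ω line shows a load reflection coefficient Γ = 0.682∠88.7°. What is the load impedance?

Z_L ≈ 28 + j71.3 Ω

Z_L = Z_0·(1 + Γ)/(1 − Γ) = 75·(1.02 + j0.682)/(0.985 − j0.682)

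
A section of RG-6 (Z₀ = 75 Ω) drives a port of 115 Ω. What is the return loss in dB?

RL ≈ 13.5 dB

Γ = (115 − 75)/(115 + 75) = 0.211
RL = −20·log₁₀|Γ| = −20·log₁₀(0.211)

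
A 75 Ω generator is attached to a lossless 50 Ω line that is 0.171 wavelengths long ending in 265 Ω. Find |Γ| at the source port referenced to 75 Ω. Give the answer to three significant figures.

|Γ| ≈ 0.749

βl = 2π × 0.171 = 61.6°
tan(βl) = 1.85
Z_in = Z_0·(Z_L + jZ_0·tanβl)/(Z_0 + jZ_L·tanβl) = 12.1 − j25.8 Ω
Γ_s = (Z_in − Z_s)/(Z_in + Z_s) = (-62.9 − j25.8)/(87.1 − j25.8), |Γ_s| = 0.749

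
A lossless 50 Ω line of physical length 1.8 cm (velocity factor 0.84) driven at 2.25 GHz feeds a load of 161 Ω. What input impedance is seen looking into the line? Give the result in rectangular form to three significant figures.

λ = v/f = 0.84·c / 2.25 GHz = 0.112 m
βl = 2π·l/λ = 2π × 0.161 = 57.9°
tan(βl) = tan(57.9°) = 1.59
Z_in = Z_0·(Z_L + jZ_0·tanβl)/(Z_0 + jZ_L·tanβl)
     = 50·(161 + j79.6)/(50 + j256)

Z_in ≈ 20.9 − j27.3 Ω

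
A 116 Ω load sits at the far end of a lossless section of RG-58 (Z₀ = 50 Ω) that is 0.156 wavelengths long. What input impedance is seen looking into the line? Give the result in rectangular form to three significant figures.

βl = 2π × 0.156 = 56.2°
tan(βl) = tan(56.2°) = 1.49
Z_in = Z_0·(Z_L + jZ_0·tanβl)/(Z_0 + jZ_L·tanβl)
     = 50·(116 + j74.6)/(50 + j173)

Z_in ≈ 28.8 − j25.2 Ω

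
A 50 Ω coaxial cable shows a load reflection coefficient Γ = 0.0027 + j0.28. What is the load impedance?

Z_L = Z_0·(1 + Γ)/(1 − Γ) = 50·(1 + j0.28)/(0.997 − j0.28)

Z_L ≈ 42.9 + j26.1 Ω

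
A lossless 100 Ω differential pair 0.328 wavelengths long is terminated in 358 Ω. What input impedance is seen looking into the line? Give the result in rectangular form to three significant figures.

βl = 2π × 0.328 = 118°
tan(βl) = tan(118°) = -1.87
Z_in = Z_0·(Z_L + jZ_0·tanβl)/(Z_0 + jZ_L·tanβl)
     = 100·(358 − j187)/(100 − j671)

Z_in ≈ 35.1 + j48.1 Ω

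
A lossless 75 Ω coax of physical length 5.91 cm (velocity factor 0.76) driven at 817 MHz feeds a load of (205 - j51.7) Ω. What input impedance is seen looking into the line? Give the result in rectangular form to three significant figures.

λ = v/f = 0.76·c / 817 MHz = 0.279 m
βl = 2π·l/λ = 2π × 0.212 = 76.2°
tan(βl) = tan(76.2°) = 4.08
Z_in = Z_0·(Z_L + jZ_0·tanβl)/(Z_0 + jZ_L·tanβl)
     = 75·(205 + j255)/(286 + j837)

Z_in ≈ 26 − j9.47 Ω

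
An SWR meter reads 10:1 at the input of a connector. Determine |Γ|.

|Γ| ≈ 0.818

|Γ| = (S − 1)/(S + 1) = (10 − 1)/(10 + 1) = 9/11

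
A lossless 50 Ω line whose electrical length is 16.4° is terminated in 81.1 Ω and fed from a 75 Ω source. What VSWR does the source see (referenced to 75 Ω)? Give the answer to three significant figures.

tan(βl) = 0.294
Z_in = Z_0·(Z_L + jZ_0·tanβl)/(Z_0 + jZ_L·tanβl) = 71.8 − j19.5 Ω
Γ_s = (Z_in − Z_s)/(Z_in + Z_s) = (-3.23 − j19.5)/(147 − j19.5), |Γ_s| = 0.134
VSWR = (1 + |Γ_s|)/(1 − |Γ_s|)

VSWR ≈ 1.31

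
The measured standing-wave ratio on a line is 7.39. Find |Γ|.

|Γ| ≈ 0.762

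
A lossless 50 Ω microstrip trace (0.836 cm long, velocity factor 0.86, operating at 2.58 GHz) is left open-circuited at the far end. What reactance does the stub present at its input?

λ = v/f = 0.86·c / 2.58 GHz = 0.1 m
βl = 2π·l/λ = 2π × 0.0836 = 30.1°
tan(βl) = 0.58
For an open-circuited stub, Z_in = −jZ_0·cot(βl) = −jZ_0/tan(βl)

X_in ≈ -86.3 Ω (capacitive)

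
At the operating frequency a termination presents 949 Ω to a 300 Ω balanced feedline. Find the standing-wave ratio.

Γ = (949 − 300)/(949 + 300) = 0.52
VSWR = (1 + 0.52)/(1 − 0.52)

VSWR ≈ 3.16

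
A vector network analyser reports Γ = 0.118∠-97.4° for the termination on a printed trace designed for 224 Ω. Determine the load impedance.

Z_L = Z_0·(1 + Γ)/(1 − Γ) = 224·(0.985 − j0.117)/(1.02 + j0.117)

Z_L ≈ 212 − j50.2 Ω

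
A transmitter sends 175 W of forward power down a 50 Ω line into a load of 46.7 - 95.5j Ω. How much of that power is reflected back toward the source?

P_reflected ≈ 86.5 W

|Γ| = |(-3.3 − j95.5)/(96.7 − j95.5)| = 0.703
|Γ|² = 0.494
P_refl = |Γ|²·P_inc = 86.5 W, P_del = (1 − |Γ|²)·P_inc = 88.5 W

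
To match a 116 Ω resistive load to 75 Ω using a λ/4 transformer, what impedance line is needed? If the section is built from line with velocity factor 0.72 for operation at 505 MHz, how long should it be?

Z_qwt ≈ 93.3 Ω; length ≈ 10.7 cm

Z_qwt = √(Z_0·R_L) = √(75 × 116) = √8700
λ = 0.72·c/f = 0.428 m, so l = λ/4 = 0.107 m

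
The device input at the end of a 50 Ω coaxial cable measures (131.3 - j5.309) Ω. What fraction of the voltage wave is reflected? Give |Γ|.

Γ = (Z_L − Z_0)/(Z_L + Z_0) = (81.3 − j5.309)/(181.3 − j5.309)
|Γ| = 81.5/181

|Γ| ≈ 0.449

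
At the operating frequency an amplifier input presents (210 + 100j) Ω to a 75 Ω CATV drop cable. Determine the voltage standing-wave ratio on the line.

VSWR ≈ 3.51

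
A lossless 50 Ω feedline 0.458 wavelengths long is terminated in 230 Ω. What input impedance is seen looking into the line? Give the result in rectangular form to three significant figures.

Z_in ≈ 97 + j107 Ω

βl = 2π × 0.458 = 165°
tan(βl) = tan(165°) = -0.27
Z_in = Z_0·(Z_L + jZ_0·tanβl)/(Z_0 + jZ_L·tanβl)
     = 50·(230 − j13.5)/(50 − j62.1)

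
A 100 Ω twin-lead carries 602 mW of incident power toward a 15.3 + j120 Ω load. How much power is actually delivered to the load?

P_delivered ≈ 133 mW

|Γ| = |(-84.7 + j120)/(115.3 + j120)| = 0.883
|Γ|² = 0.779
P_refl = |Γ|²·P_inc = 469 mW, P_del = (1 − |Γ|²)·P_inc = 133 mW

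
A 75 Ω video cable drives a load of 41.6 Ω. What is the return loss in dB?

Γ = (41.6 − 75)/(41.6 + 75) = -0.286
RL = −20·log₁₀|Γ| = −20·log₁₀(0.286)

RL ≈ 10.9 dB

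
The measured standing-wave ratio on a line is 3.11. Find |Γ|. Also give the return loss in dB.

|Γ| = (S − 1)/(S + 1) = (3.11 − 1)/(3.11 + 1) = 2.11/4.11
RL = −20·log₁₀|Γ| = −20·log₁₀(0.513)

|Γ| ≈ 0.513; return loss ≈ 5.79 dB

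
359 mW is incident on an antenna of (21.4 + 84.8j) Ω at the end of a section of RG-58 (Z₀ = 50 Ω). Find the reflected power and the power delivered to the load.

|Γ| = |(-28.6 + j84.8)/(71.4 + j84.8)| = 0.807
|Γ|² = 0.652
P_refl = |Γ|²·P_inc = 234 mW, P_del = (1 − |Γ|²)·P_inc = 125 mW

P_reflected ≈ 234 mW; P_delivered ≈ 125 mW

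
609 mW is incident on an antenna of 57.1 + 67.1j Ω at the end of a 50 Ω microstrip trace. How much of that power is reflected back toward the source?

P_reflected ≈ 174 mW

|Γ| = |(7.1 + j67.1)/(107.1 + j67.1)| = 0.534
|Γ|² = 0.285
P_refl = |Γ|²·P_inc = 174 mW, P_del = (1 − |Γ|²)·P_inc = 435 mW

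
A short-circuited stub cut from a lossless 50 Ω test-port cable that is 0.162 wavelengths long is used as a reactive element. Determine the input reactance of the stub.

βl = 2π × 0.162 = 58.3°
tan(βl) = 1.62
For a short-circuited stub, Z_in = jZ_0·tan(βl)

X_in ≈ 81 Ω (inductive)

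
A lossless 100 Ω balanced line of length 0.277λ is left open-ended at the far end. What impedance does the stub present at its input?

Z_in ≈ +j17.1 Ω

βl = 2π × 0.277 = 99.7°
tan(βl) = -5.84
For an open-ended stub, Z_in = −jZ_0·cot(βl) = −jZ_0/tan(βl)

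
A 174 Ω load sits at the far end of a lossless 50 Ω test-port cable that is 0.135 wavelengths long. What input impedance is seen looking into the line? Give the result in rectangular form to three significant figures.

Z_in ≈ 24 − j38 Ω

βl = 2π × 0.135 = 48.6°
tan(βl) = tan(48.6°) = 1.13
Z_in = Z_0·(Z_L + jZ_0·tanβl)/(Z_0 + jZ_L·tanβl)
     = 50·(174 + j56.7)/(50 + j197)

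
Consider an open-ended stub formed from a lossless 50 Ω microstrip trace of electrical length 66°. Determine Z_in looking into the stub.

Z_in ≈ −j22.3 Ω

tan(βl) = 2.25
For an open-ended stub, Z_in = −jZ_0·cot(βl) = −jZ_0/tan(βl)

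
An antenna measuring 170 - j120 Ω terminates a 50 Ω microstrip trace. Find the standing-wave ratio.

VSWR ≈ 5.2

Γ = (Z_L − Z_0)/(Z_L + Z_0) = (120 − j120)/(220 − j120)
|Γ| = 170/251 = 0.677
VSWR = (1 + |Γ|)/(1 − |Γ|) = 1.68/0.323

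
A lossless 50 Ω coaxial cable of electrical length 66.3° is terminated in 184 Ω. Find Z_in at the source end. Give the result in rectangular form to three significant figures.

tan(βl) = tan(66.3°) = 2.28
Z_in = Z_0·(Z_L + jZ_0·tanβl)/(Z_0 + jZ_L·tanβl)
     = 50·(184 + j114)/(50 + j419)

Z_in ≈ 16 − j20 Ω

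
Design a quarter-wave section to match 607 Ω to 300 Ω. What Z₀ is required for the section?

Z_qwt ≈ 427 Ω

Z_qwt = √(Z_0·R_L) = √(300 × 607) = √182100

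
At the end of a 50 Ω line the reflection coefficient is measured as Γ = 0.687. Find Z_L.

Z_L = Z_0·(1 + Γ)/(1 − Γ) = 50·(1.69)/(0.313)

Z_L ≈ 269 Ω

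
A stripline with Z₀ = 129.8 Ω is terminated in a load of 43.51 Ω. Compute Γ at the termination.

Γ = -0.498

Γ = (Z_L − Z_0)/(Z_L + Z_0) = (43.51 − 129.8)/(43.51 + 129.8) = -86.29/173.3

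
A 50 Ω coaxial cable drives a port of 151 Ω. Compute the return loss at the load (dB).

Γ = (151 − 50)/(151 + 50) = 0.502
RL = −20·log₁₀|Γ| = −20·log₁₀(0.502)

RL ≈ 5.98 dB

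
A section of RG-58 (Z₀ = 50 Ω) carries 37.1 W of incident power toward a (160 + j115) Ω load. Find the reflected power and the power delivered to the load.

P_reflected ≈ 16.4 W; P_delivered ≈ 20.7 W

|Γ| = |(110 + j115)/(210 + j115)| = 0.665
|Γ|² = 0.442
P_refl = |Γ|²·P_inc = 16.4 W, P_del = (1 − |Γ|²)·P_inc = 20.7 W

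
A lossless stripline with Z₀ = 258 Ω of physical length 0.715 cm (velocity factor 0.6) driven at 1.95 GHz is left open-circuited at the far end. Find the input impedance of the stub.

Z_in ≈ −j488 Ω

λ = v/f = 0.6·c / 1.95 GHz = 0.0923 m
βl = 2π·l/λ = 2π × 0.0775 = 27.9°
tan(βl) = 0.529
For an open-circuited stub, Z_in = −jZ_0·cot(βl) = −jZ_0/tan(βl)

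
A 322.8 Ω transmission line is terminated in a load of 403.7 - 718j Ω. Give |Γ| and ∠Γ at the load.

Γ ≈ 0.707 ∠ -38.9°

Γ = (Z_L − Z_0)/(Z_L + Z_0) = (80.9 − j718)/(726.5 − j718)
|Γ| = 723/1020 = 0.707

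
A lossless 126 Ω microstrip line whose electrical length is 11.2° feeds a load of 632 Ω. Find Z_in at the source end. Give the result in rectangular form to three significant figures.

tan(βl) = tan(11.2°) = 0.198
Z_in = Z_0·(Z_L + jZ_0·tanβl)/(Z_0 + jZ_L·tanβl)
     = 126·(632 + j24.9)/(126 + j125)

Z_in ≈ 331 − j303 Ω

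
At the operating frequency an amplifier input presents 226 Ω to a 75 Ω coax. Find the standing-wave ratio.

VSWR ≈ 3.01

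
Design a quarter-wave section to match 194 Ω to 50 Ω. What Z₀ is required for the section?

Z_qwt ≈ 98.5 Ω

Z_qwt = √(Z_0·R_L) = √(50 × 194) = √9700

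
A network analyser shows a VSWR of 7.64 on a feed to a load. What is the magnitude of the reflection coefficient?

|Γ| = (S − 1)/(S + 1) = (7.64 − 1)/(7.64 + 1) = 6.64/8.64

|Γ| ≈ 0.769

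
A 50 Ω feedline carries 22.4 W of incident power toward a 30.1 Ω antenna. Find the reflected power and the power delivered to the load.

P_reflected ≈ 1.38 W; P_delivered ≈ 21 W

Γ = (30.1 − 50)/(30.1 + 50) = -0.248
|Γ|² = 0.0617
P_refl = |Γ|²·P_inc = 1.38 W, P_del = (1 − |Γ|²)·P_inc = 21 W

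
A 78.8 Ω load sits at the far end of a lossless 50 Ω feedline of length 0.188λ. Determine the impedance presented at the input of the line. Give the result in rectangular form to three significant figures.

Z_in ≈ 34.7 − j11.5 Ω

βl = 2π × 0.188 = 67.7°
tan(βl) = tan(67.7°) = 2.44
Z_in = Z_0·(Z_L + jZ_0·tanβl)/(Z_0 + jZ_L·tanβl)
     = 50·(78.8 + j122)/(50 + j192)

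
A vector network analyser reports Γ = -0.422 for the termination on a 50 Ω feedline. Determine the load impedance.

Z_L = Z_0·(1 + Γ)/(1 − Γ) = 50·(0.578)/(1.42)

Z_L ≈ 20.3 Ω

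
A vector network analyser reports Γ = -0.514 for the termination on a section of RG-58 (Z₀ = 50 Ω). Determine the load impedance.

Z_L = Z_0·(1 + Γ)/(1 − Γ) = 50·(0.486)/(1.51)

Z_L ≈ 16.1 Ω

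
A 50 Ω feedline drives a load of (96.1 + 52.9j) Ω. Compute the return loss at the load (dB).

RL ≈ 6.91 dB

Γ = (46.1 + j52.9)/(146.1 + j52.9), |Γ| = 0.452
RL = −20·log₁₀|Γ| = −20·log₁₀(0.452)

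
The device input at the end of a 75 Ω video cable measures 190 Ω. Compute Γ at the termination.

Γ = 0.434

Γ = (Z_L − Z_0)/(Z_L + Z_0) = (190 − 75)/(190 + 75) = 115/265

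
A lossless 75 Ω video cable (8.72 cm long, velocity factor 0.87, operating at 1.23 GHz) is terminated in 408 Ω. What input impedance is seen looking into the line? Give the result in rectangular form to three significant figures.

Z_in ≈ 45 + j107 Ω

λ = v/f = 0.87·c / 1.23 GHz = 0.212 m
βl = 2π·l/λ = 2π × 0.411 = 148°
tan(βl) = tan(148°) = -0.626
Z_in = Z_0·(Z_L + jZ_0·tanβl)/(Z_0 + jZ_L·tanβl)
     = 75·(408 − j47)/(75 − j256)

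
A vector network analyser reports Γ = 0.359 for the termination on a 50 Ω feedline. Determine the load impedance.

Z_L ≈ 106 Ω

Z_L = Z_0·(1 + Γ)/(1 − Γ) = 50·(1.36)/(0.641)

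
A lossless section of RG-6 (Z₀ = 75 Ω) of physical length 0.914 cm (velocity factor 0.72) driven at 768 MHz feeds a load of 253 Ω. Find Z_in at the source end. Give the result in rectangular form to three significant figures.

λ = v/f = 0.72·c / 768 MHz = 0.281 m
βl = 2π·l/λ = 2π × 0.0325 = 11.7°
tan(βl) = tan(11.7°) = 0.207
Z_in = Z_0·(Z_L + jZ_0·tanβl)/(Z_0 + jZ_L·tanβl)
     = 75·(253 + j15.5)/(75 + j52.4)

Z_in ≈ 177 − j108 Ω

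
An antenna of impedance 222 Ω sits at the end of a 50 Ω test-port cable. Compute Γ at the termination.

Γ = 0.632

Γ = (Z_L − Z_0)/(Z_L + Z_0) = (222 − 50)/(222 + 50) = 172/272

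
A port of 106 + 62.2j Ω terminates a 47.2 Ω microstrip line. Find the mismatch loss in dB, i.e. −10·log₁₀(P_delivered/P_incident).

Γ = (58.8 + j62.2)/(153.2 + j62.2), |Γ| = 0.518
|Γ|² = 0.268, so P_del/P_inc = 1 − |Γ|² = 0.732
ML = −10·log₁₀(1 − |Γ|²)

mismatch loss ≈ 1.35 dB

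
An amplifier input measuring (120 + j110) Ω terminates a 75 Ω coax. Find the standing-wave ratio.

VSWR ≈ 3.26

Γ = (Z_L − Z_0)/(Z_L + Z_0) = (45 + j110)/(195 + j110)
|Γ| = 119/224 = 0.531
VSWR = (1 + |Γ|)/(1 − |Γ|) = 1.53/0.469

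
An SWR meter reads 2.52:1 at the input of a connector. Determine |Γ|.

|Γ| ≈ 0.432

|Γ| = (S − 1)/(S + 1) = (2.52 − 1)/(2.52 + 1) = 1.52/3.52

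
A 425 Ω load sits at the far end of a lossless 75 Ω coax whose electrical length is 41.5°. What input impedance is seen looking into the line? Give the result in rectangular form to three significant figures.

Z_in ≈ 29 − j79 Ω

tan(βl) = tan(41.5°) = 0.885
Z_in = Z_0·(Z_L + jZ_0·tanβl)/(Z_0 + jZ_L·tanβl)
     = 75·(425 + j66.4)/(75 + j376)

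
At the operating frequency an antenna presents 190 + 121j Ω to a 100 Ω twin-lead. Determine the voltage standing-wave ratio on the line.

Γ = (Z_L − Z_0)/(Z_L + Z_0) = (90 + j121)/(290 + j121)
|Γ| = 151/314 = 0.48
VSWR = (1 + |Γ|)/(1 − |Γ|) = 1.48/0.52

VSWR ≈ 2.85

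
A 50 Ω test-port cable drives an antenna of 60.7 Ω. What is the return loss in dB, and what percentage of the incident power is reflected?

Γ = (60.7 − 50)/(60.7 + 50) = 0.0967
RL = −20·log₁₀(0.0967) = 20.3 dB
P_refl/P_inc = |Γ|² = 0.00934

RL ≈ 20.3 dB; 0.934% of incident power reflected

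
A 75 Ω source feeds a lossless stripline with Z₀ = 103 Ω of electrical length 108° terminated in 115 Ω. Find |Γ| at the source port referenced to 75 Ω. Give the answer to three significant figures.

|Γ| ≈ 0.118

tan(βl) = -3.08
Z_in = Z_0·(Z_L + jZ_0·tanβl)/(Z_0 + jZ_L·tanβl) = 94 + j6.1 Ω
Γ_s = (Z_in − Z_s)/(Z_in + Z_s) = (19 + j6.1)/(169 + j6.1), |Γ_s| = 0.118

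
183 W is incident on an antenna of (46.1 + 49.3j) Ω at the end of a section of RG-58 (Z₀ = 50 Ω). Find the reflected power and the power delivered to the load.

P_reflected ≈ 38.4 W; P_delivered ≈ 145 W

|Γ| = |(-3.9 + j49.3)/(96.1 + j49.3)| = 0.458
|Γ|² = 0.21
P_refl = |Γ|²·P_inc = 38.4 W, P_del = (1 − |Γ|²)·P_inc = 145 W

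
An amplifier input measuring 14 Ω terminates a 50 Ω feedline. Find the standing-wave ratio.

VSWR ≈ 3.57

For a purely resistive load, VSWR = R_L/Z_0 or Z_0/R_L (whichever > 1) = 50/14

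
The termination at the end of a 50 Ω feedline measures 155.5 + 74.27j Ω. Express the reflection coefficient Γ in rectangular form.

Γ ≈ 0.57 + j0.156

Γ = (Z_L − Z_0)/(Z_L + Z_0) = (105.5 + j74.27)/(205.5 + j74.27)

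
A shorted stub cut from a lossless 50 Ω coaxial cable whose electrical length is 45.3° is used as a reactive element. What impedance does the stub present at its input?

Z_in ≈ +j50.5 Ω

tan(βl) = 1.01
For a shorted stub, Z_in = jZ_0·tan(βl)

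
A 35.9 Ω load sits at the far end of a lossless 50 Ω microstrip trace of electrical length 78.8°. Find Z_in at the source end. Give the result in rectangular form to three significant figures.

Z_in ≈ 67.3 + j8.65 Ω

tan(βl) = tan(78.8°) = 5.05
Z_in = Z_0·(Z_L + jZ_0·tanβl)/(Z_0 + jZ_L·tanβl)
     = 50·(35.9 + j253)/(50 + j181)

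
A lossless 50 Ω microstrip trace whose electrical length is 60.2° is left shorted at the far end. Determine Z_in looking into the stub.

tan(βl) = 1.75
For a shorted stub, Z_in = jZ_0·tan(βl)

Z_in ≈ +j87.3 Ω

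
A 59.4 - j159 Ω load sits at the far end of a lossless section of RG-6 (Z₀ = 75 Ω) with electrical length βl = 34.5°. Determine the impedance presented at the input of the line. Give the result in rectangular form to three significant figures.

tan(βl) = tan(34.5°) = 0.687
Z_in = Z_0·(Z_L + jZ_0·tanβl)/(Z_0 + jZ_L·tanβl)
     = 75·(59.4 − j107)/(184 + j40.8)

Z_in ≈ 13.8 − j46.8 Ω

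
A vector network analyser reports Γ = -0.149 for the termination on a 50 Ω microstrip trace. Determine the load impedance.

Z_L = Z_0·(1 + Γ)/(1 − Γ) = 50·(0.851)/(1.15)

Z_L ≈ 37 Ω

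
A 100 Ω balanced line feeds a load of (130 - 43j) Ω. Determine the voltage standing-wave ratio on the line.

VSWR ≈ 1.58

Γ = (Z_L − Z_0)/(Z_L + Z_0) = (30 − j43)/(230 − j43)
|Γ| = 52.4/234 = 0.224
VSWR = (1 + |Γ|)/(1 − |Γ|) = 1.22/0.776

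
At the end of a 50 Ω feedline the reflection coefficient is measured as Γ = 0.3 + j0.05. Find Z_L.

Z_L = Z_0·(1 + Γ)/(1 − Γ) = 50·(1.3 + j0.05)/(0.7 − j0.05)

Z_L ≈ 92.1 + j10.2 Ω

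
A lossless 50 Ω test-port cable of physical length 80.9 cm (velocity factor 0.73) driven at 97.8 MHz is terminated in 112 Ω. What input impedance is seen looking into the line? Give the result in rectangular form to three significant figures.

Z_in ≈ 33.4 + j29.5 Ω

λ = v/f = 0.73·c / 97.8 MHz = 2.24 m
βl = 2π·l/λ = 2π × 0.361 = 130°
tan(βl) = tan(130°) = -1.19
Z_in = Z_0·(Z_L + jZ_0·tanβl)/(Z_0 + jZ_L·tanβl)
     = 50·(112 − j59.5)/(50 − j133)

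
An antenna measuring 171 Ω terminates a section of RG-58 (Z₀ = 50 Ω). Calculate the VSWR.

Γ = (171 − 50)/(171 + 50) = 0.548
VSWR = (1 + 0.548)/(1 − 0.548)

VSWR ≈ 3.42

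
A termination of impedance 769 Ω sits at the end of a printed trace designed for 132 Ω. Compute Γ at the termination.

Γ = 0.707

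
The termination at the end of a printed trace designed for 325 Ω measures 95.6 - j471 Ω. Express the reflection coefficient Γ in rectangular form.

Γ ≈ 0.314 − j0.768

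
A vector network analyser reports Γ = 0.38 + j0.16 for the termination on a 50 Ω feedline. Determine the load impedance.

Z_L = Z_0·(1 + Γ)/(1 − Γ) = 50·(1.38 + j0.16)/(0.62 − j0.16)

Z_L ≈ 101 + j39 Ω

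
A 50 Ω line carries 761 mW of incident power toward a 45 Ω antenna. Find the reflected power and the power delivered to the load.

P_reflected ≈ 2.11 mW; P_delivered ≈ 759 mW

Γ = (45 − 50)/(45 + 50) = -0.0526
|Γ|² = 0.00277
P_refl = |Γ|²·P_inc = 2.11 mW, P_del = (1 − |Γ|²)·P_inc = 759 mW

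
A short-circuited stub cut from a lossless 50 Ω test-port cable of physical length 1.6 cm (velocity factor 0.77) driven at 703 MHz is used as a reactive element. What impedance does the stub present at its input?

λ = v/f = 0.77·c / 703 MHz = 0.329 m
βl = 2π·l/λ = 2π × 0.0487 = 17.5°
tan(βl) = 0.316
For a short-circuited stub, Z_in = jZ_0·tan(βl)

Z_in ≈ +j15.8 Ω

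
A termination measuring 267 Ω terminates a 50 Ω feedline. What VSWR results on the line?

VSWR ≈ 5.34

Γ = (267 − 50)/(267 + 50) = 0.685
VSWR = (1 + 0.685)/(1 − 0.685)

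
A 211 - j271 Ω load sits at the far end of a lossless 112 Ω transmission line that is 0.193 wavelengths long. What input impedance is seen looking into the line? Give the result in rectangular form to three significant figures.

Z_in ≈ 21.2 − j10.5 Ω

βl = 2π × 0.193 = 69.5°
tan(βl) = tan(69.5°) = 2.67
Z_in = Z_0·(Z_L + jZ_0·tanβl)/(Z_0 + jZ_L·tanβl)
     = 112·(211 + j28.2)/(836 + j564)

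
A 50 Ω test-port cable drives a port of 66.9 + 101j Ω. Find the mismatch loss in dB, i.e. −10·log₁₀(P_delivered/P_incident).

Γ = (16.9 + j101)/(116.9 + j101), |Γ| = 0.663
|Γ|² = 0.439, so P_del/P_inc = 1 − |Γ|² = 0.561
ML = −10·log₁₀(1 − |Γ|²)

mismatch loss ≈ 2.51 dB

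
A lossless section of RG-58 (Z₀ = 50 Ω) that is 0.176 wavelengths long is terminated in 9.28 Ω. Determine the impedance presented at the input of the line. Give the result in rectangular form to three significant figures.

βl = 2π × 0.176 = 63.4°
tan(βl) = tan(63.4°) = 1.99
Z_in = Z_0·(Z_L + jZ_0·tanβl)/(Z_0 + jZ_L·tanβl)
     = 50·(9.28 + j99.7)/(50 + j18.5)

Z_in ≈ 40.6 + j84.7 Ω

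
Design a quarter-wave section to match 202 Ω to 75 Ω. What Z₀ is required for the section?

Z_qwt = √(Z_0·R_L) = √(75 × 202) = √15150

Z_qwt ≈ 123 Ω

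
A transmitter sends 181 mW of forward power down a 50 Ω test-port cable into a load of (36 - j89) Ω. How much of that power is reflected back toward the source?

|Γ| = |(-14 − j89)/(86 − j89)| = 0.728
|Γ|² = 0.53
P_refl = |Γ|²·P_inc = 95.9 mW, P_del = (1 − |Γ|²)·P_inc = 85.1 mW

P_reflected ≈ 95.9 mW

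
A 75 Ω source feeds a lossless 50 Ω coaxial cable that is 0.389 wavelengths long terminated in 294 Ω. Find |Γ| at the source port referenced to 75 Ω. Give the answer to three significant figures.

|Γ| ≈ 0.713

βl = 2π × 0.389 = 140°
tan(βl) = -0.838
Z_in = Z_0·(Z_L + jZ_0·tanβl)/(Z_0 + jZ_L·tanβl) = 19.8 + j55.7 Ω
Γ_s = (Z_in − Z_s)/(Z_in + Z_s) = (-55.2 + j55.7)/(94.8 + j55.7), |Γ_s| = 0.713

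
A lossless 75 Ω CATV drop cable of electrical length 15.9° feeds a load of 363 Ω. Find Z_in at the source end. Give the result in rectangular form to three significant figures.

tan(βl) = tan(15.9°) = 0.285
Z_in = Z_0·(Z_L + jZ_0·tanβl)/(Z_0 + jZ_L·tanβl)
     = 75·(363 + j21.4)/(75 + j103)

Z_in ≈ 135 − j165 Ω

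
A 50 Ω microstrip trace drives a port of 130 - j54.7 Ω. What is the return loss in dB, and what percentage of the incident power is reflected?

RL ≈ 5.76 dB; 26.5% of incident power reflected

Γ = (80 − j54.7)/(180 − j54.7), |Γ| = 0.515
RL = −20·log₁₀(0.515) = 5.76 dB
P_refl/P_inc = |Γ|² = 0.265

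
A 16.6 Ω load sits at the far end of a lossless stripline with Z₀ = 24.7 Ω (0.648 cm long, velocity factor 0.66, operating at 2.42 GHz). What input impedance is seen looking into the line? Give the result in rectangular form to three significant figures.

Z_in ≈ 19 + j6.49 Ω

λ = v/f = 0.66·c / 2.42 GHz = 0.0818 m
βl = 2π·l/λ = 2π × 0.0792 = 28.5°
tan(βl) = tan(28.5°) = 0.543
Z_in = Z_0·(Z_L + jZ_0·tanβl)/(Z_0 + jZ_L·tanβl)
     = 24.7·(16.6 + j13.4)/(24.7 + j9.02)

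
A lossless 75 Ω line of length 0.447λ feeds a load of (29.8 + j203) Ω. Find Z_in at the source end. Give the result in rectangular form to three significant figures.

Z_in ≈ 8.86 + j92.1 Ω

βl = 2π × 0.447 = 161°
tan(βl) = tan(161°) = -0.346
Z_in = Z_0·(Z_L + jZ_0·tanβl)/(Z_0 + jZ_L·tanβl)
     = 75·(29.8 + j177)/(145 − j10.3)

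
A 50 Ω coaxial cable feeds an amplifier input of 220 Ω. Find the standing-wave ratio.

For a purely resistive load, VSWR = R_L/Z_0 or Z_0/R_L (whichever > 1) = 220/50

VSWR ≈ 4.4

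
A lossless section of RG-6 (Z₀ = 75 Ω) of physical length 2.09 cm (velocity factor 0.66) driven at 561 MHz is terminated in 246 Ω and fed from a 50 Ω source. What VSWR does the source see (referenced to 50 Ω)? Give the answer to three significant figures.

λ = v/f = 0.66·c / 561 MHz = 0.353 m
βl = 2π·l/λ = 2π × 0.0592 = 21.3°
tan(βl) = 0.39
Z_in = Z_0·(Z_L + jZ_0·tanβl)/(Z_0 + jZ_L·tanβl) = 107 − j108 Ω
Γ_s = (Z_in − Z_s)/(Z_in + Z_s) = (57.4 − j108)/(157 − j108), |Γ_s| = 0.641
VSWR = (1 + |Γ_s|)/(1 − |Γ_s|)

VSWR ≈ 4.58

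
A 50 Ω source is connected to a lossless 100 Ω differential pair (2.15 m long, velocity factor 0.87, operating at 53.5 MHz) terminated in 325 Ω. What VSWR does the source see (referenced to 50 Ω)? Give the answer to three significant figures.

VSWR ≈ 5.9

λ = v/f = 0.87·c / 53.5 MHz = 4.88 m
βl = 2π·l/λ = 2π × 0.441 = 159°
tan(βl) = -0.391
Z_in = Z_0·(Z_L + jZ_0·tanβl)/(Z_0 + jZ_L·tanβl) = 143 + j143 Ω
Γ_s = (Z_in − Z_s)/(Z_in + Z_s) = (93.4 + j143)/(193 + j143), |Γ_s| = 0.71
VSWR = (1 + |Γ_s|)/(1 − |Γ_s|)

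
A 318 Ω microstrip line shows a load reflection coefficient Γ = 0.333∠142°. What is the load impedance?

Z_L ≈ 173 + j79.7 Ω

Z_L = Z_0·(1 + Γ)/(1 − Γ) = 318·(0.738 + j0.205)/(1.26 − j0.205)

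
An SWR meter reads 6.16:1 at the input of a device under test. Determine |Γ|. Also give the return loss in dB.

|Γ| ≈ 0.721; return loss ≈ 2.85 dB

|Γ| = (S − 1)/(S + 1) = (6.16 − 1)/(6.16 + 1) = 5.16/7.16
RL = −20·log₁₀|Γ| = −20·log₁₀(0.721)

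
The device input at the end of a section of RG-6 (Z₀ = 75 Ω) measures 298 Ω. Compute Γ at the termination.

Γ = (Z_L − Z_0)/(Z_L + Z_0) = (298 − 75)/(298 + 75) = 223/373

Γ = 0.598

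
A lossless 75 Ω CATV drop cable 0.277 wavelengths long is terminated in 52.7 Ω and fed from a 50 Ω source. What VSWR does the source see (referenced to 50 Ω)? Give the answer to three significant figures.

βl = 2π × 0.277 = 99.7°
tan(βl) = -5.84
Z_in = Z_0·(Z_L + jZ_0·tanβl)/(Z_0 + jZ_L·tanβl) = 104 − j12.4 Ω
Γ_s = (Z_in − Z_s)/(Z_in + Z_s) = (53.7 − j12.4)/(154 − j12.4), |Γ_s| = 0.357
VSWR = (1 + |Γ_s|)/(1 − |Γ_s|)

VSWR ≈ 2.11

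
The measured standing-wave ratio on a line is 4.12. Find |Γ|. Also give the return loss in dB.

|Γ| = (S − 1)/(S + 1) = (4.12 − 1)/(4.12 + 1) = 3.12/5.12
RL = −20·log₁₀|Γ| = −20·log₁₀(0.609)

|Γ| ≈ 0.609; return loss ≈ 4.3 dB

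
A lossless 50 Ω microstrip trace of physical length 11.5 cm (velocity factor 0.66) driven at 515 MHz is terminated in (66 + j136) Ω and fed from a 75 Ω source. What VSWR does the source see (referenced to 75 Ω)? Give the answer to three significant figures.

λ = v/f = 0.66·c / 515 MHz = 0.384 m
βl = 2π·l/λ = 2π × 0.299 = 108°
tan(βl) = -3.14
Z_in = Z_0·(Z_L + jZ_0·tanβl)/(Z_0 + jZ_L·tanβl) = 6.62 + j0.691 Ω
Γ_s = (Z_in − Z_s)/(Z_in + Z_s) = (-68.4 + j0.691)/(81.6 + j0.691), |Γ_s| = 0.838
VSWR = (1 + |Γ_s|)/(1 − |Γ_s|)

VSWR ≈ 11.3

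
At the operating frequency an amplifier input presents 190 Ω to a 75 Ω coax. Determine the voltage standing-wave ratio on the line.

VSWR ≈ 2.53

Γ = (190 − 75)/(190 + 75) = 0.434
VSWR = (1 + 0.434)/(1 − 0.434)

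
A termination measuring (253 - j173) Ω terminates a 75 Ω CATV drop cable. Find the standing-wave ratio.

Γ = (Z_L − Z_0)/(Z_L + Z_0) = (178 − j173)/(328 − j173)
|Γ| = 248/371 = 0.669
VSWR = (1 + |Γ|)/(1 − |Γ|) = 1.67/0.331

VSWR ≈ 5.05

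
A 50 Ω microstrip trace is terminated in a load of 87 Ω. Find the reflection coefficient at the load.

Γ = (Z_L − Z_0)/(Z_L + Z_0) = (87 − 50)/(87 + 50) = 37/137

Γ = 0.27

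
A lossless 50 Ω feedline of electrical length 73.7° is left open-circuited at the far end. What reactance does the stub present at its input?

tan(βl) = 3.42
For an open-circuited stub, Z_in = −jZ_0·cot(βl) = −jZ_0/tan(βl)

X_in ≈ -14.6 Ω (capacitive)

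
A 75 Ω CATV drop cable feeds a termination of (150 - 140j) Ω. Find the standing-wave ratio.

VSWR ≈ 3.99

Γ = (Z_L − Z_0)/(Z_L + Z_0) = (75 − j140)/(225 − j140)
|Γ| = 159/265 = 0.599
VSWR = (1 + |Γ|)/(1 − |Γ|) = 1.6/0.401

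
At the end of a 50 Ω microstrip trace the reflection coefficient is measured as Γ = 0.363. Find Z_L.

Z_L ≈ 107 Ω

Z_L = Z_0·(1 + Γ)/(1 − Γ) = 50·(1.36)/(0.637)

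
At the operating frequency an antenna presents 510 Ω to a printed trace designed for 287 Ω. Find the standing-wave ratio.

Γ = (510 − 287)/(510 + 287) = 0.28
VSWR = (1 + 0.28)/(1 − 0.28)

VSWR ≈ 1.78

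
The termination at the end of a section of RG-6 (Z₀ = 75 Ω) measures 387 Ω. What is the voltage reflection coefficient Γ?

Γ = 0.675

Γ = (Z_L − Z_0)/(Z_L + Z_0) = (387 − 75)/(387 + 75) = 312/462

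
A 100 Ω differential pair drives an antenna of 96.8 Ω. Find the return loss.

RL ≈ 35.8 dB

Γ = (96.8 − 100)/(96.8 + 100) = -0.0163
RL = −20·log₁₀|Γ| = −20·log₁₀(0.0163)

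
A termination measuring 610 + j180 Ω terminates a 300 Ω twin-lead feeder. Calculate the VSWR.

VSWR ≈ 2.26

Γ = (Z_L − Z_0)/(Z_L + Z_0) = (310 + j180)/(910 + j180)
|Γ| = 358/928 = 0.386
VSWR = (1 + |Γ|)/(1 − |Γ|) = 1.39/0.614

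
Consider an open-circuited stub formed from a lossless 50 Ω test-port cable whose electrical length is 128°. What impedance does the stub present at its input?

tan(βl) = -1.28
For an open-circuited stub, Z_in = −jZ_0·cot(βl) = −jZ_0/tan(βl)

Z_in ≈ +j39.1 Ω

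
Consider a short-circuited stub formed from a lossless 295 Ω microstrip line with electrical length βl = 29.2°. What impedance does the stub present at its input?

tan(βl) = 0.559
For a short-circuited stub, Z_in = jZ_0·tan(βl)

Z_in ≈ +j165 Ω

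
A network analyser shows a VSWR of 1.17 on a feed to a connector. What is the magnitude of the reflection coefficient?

|Γ| ≈ 0.0783

|Γ| = (S − 1)/(S + 1) = (1.17 − 1)/(1.17 + 1) = 0.17/2.17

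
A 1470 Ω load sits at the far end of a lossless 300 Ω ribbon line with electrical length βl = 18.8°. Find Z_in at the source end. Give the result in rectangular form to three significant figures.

tan(βl) = tan(18.8°) = 0.34
Z_in = Z_0·(Z_L + jZ_0·tanβl)/(Z_0 + jZ_L·tanβl)
     = 300·(1470 + j102)/(300 + j500)

Z_in ≈ 434 − j621 Ω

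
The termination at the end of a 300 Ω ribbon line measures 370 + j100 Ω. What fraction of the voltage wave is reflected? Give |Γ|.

|Γ| ≈ 0.18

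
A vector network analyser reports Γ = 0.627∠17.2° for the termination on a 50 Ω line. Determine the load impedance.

Z_L = Z_0·(1 + Γ)/(1 − Γ) = 50·(1.6 + j0.185)/(0.401 − j0.185)

Z_L ≈ 155 + j95 Ω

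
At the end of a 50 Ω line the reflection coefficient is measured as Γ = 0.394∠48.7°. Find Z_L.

Z_L = Z_0·(1 + Γ)/(1 − Γ) = 50·(1.26 + j0.296)/(0.74 − j0.296)

Z_L ≈ 66.5 + j46.6 Ω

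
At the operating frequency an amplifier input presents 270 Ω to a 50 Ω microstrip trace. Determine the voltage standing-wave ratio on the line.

VSWR ≈ 5.4

Γ = (270 − 50)/(270 + 50) = 0.688
VSWR = (1 + 0.688)/(1 − 0.688)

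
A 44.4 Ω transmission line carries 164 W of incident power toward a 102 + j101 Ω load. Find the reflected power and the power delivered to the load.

|Γ| = |(57.6 + j101)/(146.4 + j101)| = 0.654
|Γ|² = 0.427
P_refl = |Γ|²·P_inc = 70.1 W, P_del = (1 − |Γ|²)·P_inc = 93.9 W

P_reflected ≈ 70.1 W; P_delivered ≈ 93.9 W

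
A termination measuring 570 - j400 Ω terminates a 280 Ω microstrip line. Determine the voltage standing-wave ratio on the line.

Γ = (Z_L − Z_0)/(Z_L + Z_0) = (290 − j400)/(850 − j400)
|Γ| = 494/939 = 0.526
VSWR = (1 + |Γ|)/(1 − |Γ|) = 1.53/0.474

VSWR ≈ 3.22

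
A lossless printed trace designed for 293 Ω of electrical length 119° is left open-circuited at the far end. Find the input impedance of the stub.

tan(βl) = -1.8
For an open-circuited stub, Z_in = −jZ_0·cot(βl) = −jZ_0/tan(βl)

Z_in ≈ +j162 Ω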